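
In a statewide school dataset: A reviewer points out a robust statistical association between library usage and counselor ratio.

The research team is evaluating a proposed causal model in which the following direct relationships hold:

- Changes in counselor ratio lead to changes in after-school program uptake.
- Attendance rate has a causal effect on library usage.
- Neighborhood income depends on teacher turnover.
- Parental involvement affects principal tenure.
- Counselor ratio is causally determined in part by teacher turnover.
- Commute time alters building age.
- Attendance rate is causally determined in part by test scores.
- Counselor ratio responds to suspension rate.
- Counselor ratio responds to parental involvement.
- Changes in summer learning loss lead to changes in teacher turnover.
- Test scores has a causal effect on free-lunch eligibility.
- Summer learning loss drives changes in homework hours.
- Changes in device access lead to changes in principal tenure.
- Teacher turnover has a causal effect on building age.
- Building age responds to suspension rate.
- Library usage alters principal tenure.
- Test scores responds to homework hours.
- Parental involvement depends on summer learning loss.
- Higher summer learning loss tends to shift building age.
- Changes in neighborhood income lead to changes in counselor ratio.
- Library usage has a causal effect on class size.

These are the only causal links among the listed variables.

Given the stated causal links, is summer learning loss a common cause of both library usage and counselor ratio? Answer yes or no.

Summer learning loss has a causal path to library usage (summer learning loss → homework hours → test scores → attendance rate → library usage) and to counselor ratio (summer learning loss → teacher turnover → counselor ratio), so it is a common cause of both — a confounder.

yes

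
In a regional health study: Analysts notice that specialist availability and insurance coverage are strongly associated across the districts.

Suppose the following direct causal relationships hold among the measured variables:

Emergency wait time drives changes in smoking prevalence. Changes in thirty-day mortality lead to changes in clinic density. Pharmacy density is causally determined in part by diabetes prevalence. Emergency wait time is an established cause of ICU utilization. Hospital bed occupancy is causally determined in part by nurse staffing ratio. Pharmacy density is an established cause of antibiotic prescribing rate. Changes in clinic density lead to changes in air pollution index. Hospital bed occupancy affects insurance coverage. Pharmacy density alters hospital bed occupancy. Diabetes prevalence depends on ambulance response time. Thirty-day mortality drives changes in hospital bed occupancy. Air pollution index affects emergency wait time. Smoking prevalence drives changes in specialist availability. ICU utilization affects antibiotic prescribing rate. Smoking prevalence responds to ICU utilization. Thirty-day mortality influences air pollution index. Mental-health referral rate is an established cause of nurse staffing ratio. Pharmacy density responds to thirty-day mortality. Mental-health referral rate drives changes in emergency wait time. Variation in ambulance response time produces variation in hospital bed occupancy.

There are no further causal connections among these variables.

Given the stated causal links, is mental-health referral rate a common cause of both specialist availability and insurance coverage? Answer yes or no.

Mental-health referral rate has a causal path to specialist availability (mental-health referral rate → emergency wait time → smoking prevalence → specialist availability) and to insurance coverage (mental-health referral rate → nurse staffing ratio → hospital bed occupancy → insurance coverage), so it is a common cause of both — a confounder.

yes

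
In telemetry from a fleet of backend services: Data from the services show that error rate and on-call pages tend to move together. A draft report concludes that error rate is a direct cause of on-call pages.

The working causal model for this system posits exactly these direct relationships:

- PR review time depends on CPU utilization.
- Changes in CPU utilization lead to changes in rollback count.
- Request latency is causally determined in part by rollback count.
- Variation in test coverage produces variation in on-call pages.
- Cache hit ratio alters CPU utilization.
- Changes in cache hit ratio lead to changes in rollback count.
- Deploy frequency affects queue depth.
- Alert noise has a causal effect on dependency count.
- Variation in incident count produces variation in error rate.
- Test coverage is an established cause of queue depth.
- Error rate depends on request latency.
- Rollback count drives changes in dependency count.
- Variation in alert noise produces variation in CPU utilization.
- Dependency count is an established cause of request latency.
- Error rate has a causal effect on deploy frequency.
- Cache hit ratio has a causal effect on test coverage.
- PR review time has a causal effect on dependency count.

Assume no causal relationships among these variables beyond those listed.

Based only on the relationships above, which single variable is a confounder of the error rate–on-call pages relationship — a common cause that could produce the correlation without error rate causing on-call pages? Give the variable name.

Cache hit ratio has a causal path to error rate (cache hit ratio → rollback count → request latency → error rate) and a separate causal path to on-call pages (cache hit ratio → test coverage → on-call pages), so it is a common cause of both.
No stated relationship gives error rate a causal route to on-call pages, so the correlation is explained by the shared upstream cause rather than a direct effect.

cache hit ratio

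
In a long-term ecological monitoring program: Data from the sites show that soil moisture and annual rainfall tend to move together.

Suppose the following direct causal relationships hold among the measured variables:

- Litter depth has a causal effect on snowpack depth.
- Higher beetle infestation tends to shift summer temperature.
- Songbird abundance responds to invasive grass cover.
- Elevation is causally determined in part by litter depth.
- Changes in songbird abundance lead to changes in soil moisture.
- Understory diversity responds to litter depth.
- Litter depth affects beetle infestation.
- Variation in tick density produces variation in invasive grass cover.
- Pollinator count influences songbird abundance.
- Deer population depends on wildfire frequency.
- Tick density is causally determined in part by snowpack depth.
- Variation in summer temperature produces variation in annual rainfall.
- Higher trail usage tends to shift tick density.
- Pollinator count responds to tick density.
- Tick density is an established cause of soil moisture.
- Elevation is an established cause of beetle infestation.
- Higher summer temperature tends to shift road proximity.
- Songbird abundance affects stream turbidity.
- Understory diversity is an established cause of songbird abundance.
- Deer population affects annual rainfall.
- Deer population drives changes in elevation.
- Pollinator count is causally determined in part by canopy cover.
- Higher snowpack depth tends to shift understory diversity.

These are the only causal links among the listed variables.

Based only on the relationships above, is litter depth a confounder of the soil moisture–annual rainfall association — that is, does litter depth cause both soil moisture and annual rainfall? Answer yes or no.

yes

Litter depth has a causal path to soil moisture (litter depth → snowpack depth → tick density → soil moisture) and to annual rainfall (litter depth → beetle infestation → summer temperature → annual rainfall), so it is a common cause of both — a confounder.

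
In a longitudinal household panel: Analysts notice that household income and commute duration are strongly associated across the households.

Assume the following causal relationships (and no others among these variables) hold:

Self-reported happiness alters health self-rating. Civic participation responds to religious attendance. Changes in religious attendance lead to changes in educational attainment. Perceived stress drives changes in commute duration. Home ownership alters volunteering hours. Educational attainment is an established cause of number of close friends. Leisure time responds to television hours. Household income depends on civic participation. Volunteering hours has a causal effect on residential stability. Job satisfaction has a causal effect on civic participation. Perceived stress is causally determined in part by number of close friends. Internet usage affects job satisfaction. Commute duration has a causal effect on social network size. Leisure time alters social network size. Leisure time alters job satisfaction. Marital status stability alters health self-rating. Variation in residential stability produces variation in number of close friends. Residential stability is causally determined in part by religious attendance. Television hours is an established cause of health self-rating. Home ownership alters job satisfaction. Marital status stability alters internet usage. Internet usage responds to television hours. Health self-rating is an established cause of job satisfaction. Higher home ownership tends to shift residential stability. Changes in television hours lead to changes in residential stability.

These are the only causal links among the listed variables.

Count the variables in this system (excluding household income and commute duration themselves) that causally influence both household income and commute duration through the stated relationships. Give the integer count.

3

The common causes are: home ownership (to household income via home ownership → job satisfaction → civic participation → household income; to commute duration via home ownership → residential stability → number of close friends → perceived stress → commute duration); religious attendance (to household income via religious attendance → civic participation → household income; to commute duration via religious attendance → residential stability → number of close friends → perceived stress → commute duration); television hours (to household income via television hours → health self-rating → job satisfaction → civic participation → household income; to commute duration via television hours → residential stability → number of close friends → perceived stress → commute duration).
Every other variable lacks a causal path to at least one of household income and commute duration.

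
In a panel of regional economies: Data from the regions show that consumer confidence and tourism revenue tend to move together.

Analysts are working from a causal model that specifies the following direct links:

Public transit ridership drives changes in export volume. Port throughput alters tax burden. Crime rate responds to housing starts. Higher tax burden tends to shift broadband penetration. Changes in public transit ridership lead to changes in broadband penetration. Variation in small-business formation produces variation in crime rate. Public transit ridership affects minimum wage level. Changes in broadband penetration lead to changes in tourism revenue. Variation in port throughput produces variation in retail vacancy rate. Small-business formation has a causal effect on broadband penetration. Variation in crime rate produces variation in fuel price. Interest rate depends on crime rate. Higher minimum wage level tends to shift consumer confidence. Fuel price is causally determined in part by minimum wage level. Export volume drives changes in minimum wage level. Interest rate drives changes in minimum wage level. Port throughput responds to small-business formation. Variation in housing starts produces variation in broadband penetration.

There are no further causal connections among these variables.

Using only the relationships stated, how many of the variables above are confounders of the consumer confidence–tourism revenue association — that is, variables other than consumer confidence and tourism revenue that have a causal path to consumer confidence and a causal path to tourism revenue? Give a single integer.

The common causes are: housing starts (to consumer confidence via housing starts → crime rate → interest rate → minimum wage level → consumer confidence; to tourism revenue via housing starts → broadband penetration → tourism revenue); public transit ridership (to consumer confidence via public transit ridership → minimum wage level → consumer confidence; to tourism revenue via public transit ridership → broadband penetration → tourism revenue); small-business formation (to consumer confidence via small-business formation → crime rate → interest rate → minimum wage level → consumer confidence; to tourism revenue via small-business formation → broadband penetration → tourism revenue).
Every other variable lacks a causal path to at least one of consumer confidence and tourism revenue.

3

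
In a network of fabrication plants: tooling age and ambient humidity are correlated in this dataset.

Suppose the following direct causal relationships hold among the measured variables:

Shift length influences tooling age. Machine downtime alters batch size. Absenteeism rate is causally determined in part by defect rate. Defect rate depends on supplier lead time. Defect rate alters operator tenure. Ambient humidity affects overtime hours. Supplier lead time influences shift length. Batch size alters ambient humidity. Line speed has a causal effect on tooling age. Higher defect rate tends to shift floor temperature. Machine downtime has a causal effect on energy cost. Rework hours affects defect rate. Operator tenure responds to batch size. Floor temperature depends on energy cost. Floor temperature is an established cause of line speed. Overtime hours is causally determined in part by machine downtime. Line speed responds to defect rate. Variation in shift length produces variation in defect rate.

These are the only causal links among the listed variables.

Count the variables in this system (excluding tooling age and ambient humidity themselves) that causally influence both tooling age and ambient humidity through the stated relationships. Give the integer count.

1

The common causes are: machine downtime (to tooling age via machine downtime → energy cost → floor temperature → line speed → tooling age; to ambient humidity via machine downtime → batch size → ambient humidity).
Every other variable lacks a causal path to at least one of tooling age and ambient humidity.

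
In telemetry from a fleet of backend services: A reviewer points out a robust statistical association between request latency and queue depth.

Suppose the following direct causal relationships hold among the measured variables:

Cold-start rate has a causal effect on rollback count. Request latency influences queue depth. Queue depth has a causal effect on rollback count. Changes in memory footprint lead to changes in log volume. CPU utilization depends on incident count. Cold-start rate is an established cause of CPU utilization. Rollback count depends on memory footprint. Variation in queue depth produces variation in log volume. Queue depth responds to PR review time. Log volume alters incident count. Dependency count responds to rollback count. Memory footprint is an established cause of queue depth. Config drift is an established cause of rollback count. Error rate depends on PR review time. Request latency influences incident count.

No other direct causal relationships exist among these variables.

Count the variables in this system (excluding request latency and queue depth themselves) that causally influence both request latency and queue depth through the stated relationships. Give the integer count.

No listed variable has a causal path to both request latency and queue depth, so there are no common causes.

0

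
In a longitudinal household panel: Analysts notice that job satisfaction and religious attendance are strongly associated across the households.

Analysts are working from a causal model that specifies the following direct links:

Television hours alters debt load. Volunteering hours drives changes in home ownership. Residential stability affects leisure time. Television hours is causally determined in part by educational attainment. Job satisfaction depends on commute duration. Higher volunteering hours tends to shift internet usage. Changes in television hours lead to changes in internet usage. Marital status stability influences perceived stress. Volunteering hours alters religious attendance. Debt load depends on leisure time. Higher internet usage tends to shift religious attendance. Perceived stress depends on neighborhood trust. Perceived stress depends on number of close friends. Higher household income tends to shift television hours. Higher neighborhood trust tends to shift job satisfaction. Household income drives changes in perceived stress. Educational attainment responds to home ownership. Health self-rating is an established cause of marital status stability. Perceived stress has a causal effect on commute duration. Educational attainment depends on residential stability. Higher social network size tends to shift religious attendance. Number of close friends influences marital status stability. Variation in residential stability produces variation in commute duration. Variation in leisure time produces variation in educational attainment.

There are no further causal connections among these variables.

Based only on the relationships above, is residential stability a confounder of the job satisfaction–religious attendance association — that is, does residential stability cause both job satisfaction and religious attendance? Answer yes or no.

Residential stability has a causal path to job satisfaction (residential stability → commute duration → job satisfaction) and to religious attendance (residential stability → educational attainment → television hours → internet usage → religious attendance), so it is a common cause of both — a confounder.

yes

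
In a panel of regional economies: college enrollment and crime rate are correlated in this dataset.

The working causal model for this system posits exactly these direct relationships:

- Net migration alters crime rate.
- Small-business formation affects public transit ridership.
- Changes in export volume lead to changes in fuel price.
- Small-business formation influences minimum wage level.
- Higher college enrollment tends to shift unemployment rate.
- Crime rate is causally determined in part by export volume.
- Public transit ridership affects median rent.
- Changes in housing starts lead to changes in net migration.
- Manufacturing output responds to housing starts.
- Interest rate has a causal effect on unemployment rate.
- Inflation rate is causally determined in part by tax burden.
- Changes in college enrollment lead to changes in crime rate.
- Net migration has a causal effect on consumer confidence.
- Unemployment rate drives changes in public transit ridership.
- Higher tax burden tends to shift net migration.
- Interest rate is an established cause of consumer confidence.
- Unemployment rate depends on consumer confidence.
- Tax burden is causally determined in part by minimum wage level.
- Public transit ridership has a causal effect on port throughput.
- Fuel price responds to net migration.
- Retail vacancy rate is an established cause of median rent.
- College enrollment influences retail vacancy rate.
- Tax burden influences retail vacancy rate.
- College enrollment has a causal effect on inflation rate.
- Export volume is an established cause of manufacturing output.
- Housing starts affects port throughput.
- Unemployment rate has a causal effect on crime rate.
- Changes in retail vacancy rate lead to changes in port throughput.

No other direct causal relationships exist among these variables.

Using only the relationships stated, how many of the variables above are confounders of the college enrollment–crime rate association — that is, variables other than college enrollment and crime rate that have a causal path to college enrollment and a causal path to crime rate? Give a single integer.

No listed variable has a causal path to both college enrollment and crime rate, so there are no common causes.

0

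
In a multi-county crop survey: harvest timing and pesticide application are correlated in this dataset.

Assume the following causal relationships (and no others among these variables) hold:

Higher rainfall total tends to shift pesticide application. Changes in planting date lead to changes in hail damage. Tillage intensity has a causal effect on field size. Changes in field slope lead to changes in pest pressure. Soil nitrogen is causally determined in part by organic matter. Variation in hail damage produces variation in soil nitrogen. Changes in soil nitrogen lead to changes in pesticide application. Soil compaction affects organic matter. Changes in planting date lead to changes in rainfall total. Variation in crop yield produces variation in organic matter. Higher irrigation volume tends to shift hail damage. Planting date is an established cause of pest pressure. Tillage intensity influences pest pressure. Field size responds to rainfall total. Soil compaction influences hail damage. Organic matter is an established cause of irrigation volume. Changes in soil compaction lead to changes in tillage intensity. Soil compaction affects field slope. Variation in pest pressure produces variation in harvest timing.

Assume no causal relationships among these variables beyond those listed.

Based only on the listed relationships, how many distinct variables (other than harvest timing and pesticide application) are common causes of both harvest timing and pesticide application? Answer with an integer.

The common causes are: planting date (to harvest timing via planting date → pest pressure → harvest timing; to pesticide application via planting date → rainfall total → pesticide application); soil compaction (to harvest timing via soil compaction → field slope → pest pressure → harvest timing; to pesticide application via soil compaction → organic matter → soil nitrogen → pesticide application).
Every other variable lacks a causal path to at least one of harvest timing and pesticide application.

2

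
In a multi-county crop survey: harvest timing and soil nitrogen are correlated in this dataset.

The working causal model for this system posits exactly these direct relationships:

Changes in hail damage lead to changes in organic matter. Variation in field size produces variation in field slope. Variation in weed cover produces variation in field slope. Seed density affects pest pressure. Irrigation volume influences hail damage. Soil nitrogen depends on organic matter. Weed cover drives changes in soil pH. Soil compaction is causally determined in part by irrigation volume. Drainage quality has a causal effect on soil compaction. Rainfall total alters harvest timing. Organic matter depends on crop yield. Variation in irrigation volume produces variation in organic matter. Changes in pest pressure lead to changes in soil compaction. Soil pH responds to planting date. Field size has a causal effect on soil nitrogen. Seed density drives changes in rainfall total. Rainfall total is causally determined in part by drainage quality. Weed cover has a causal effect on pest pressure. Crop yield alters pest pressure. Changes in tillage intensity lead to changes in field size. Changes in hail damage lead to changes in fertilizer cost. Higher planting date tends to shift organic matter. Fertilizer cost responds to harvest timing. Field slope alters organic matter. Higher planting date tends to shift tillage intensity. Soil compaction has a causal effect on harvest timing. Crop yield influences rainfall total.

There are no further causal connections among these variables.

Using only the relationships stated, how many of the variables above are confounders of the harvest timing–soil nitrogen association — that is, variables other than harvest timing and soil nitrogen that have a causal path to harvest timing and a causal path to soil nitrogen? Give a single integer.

3

The common causes are: crop yield (to harvest timing via crop yield → rainfall total → harvest timing; to soil nitrogen via crop yield → organic matter → soil nitrogen); irrigation volume (to harvest timing via irrigation volume → soil compaction → harvest timing; to soil nitrogen via irrigation volume → organic matter → soil nitrogen); weed cover (to harvest timing via weed cover → pest pressure → soil compaction → harvest timing; to soil nitrogen via weed cover → field slope → organic matter → soil nitrogen).
Every other variable lacks a causal path to at least one of harvest timing and soil nitrogen.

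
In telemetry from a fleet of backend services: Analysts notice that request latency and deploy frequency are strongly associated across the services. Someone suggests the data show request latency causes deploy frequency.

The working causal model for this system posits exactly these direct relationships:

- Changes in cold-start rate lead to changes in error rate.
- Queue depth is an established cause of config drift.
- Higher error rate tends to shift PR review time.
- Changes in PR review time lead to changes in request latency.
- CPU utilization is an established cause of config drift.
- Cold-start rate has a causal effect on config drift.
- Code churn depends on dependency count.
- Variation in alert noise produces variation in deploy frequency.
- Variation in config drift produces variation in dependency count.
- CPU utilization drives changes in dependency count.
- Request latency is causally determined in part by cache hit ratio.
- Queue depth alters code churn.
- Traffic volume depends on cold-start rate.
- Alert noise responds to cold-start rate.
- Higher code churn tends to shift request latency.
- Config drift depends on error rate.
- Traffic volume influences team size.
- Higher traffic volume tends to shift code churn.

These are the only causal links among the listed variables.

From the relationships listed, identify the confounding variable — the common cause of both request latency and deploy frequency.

Cold-start rate has a causal path to request latency (cold-start rate → traffic volume → code churn → request latency) and a separate causal path to deploy frequency (cold-start rate → alert noise → deploy frequency), so it is a common cause of both.
No stated relationship gives request latency a causal route to deploy frequency, so the correlation is explained by the shared upstream cause rather than a direct effect.

cold-start rate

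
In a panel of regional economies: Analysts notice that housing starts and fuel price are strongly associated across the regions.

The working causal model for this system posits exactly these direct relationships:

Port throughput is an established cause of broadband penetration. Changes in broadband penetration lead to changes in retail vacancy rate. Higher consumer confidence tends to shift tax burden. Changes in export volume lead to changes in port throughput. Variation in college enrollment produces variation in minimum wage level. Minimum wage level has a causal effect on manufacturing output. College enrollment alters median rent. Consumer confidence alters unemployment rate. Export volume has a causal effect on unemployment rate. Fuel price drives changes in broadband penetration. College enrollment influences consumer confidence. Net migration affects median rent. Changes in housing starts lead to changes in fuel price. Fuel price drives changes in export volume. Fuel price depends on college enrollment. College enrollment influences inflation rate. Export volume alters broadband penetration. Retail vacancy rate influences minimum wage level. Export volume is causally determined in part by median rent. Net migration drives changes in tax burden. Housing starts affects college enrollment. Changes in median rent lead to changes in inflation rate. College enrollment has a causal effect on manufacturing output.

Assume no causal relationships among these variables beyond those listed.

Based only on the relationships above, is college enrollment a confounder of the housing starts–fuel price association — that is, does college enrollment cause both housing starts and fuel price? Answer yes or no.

no

College enrollment has no stated causal path to housing starts. A confounder must cause both variables, so college enrollment does not qualify.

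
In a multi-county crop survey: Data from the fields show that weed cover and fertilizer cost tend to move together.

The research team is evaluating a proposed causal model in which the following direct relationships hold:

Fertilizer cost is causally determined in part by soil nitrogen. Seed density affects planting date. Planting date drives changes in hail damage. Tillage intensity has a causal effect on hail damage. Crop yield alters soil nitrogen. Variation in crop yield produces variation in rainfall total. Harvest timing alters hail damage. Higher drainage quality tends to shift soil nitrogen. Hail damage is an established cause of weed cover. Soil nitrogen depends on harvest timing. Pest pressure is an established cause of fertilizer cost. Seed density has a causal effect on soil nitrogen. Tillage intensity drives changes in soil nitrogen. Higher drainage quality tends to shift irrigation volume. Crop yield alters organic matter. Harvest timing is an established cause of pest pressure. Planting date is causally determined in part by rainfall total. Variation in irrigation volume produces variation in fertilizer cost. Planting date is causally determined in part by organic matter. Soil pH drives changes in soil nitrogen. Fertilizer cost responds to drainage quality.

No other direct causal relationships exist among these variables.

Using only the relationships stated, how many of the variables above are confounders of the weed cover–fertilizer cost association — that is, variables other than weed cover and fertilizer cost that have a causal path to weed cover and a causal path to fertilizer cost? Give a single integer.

The common causes are: crop yield (to weed cover via crop yield → organic matter → planting date → hail damage → weed cover; to fertilizer cost via crop yield → soil nitrogen → fertilizer cost); harvest timing (to weed cover via harvest timing → hail damage → weed cover; to fertilizer cost via harvest timing → soil nitrogen → fertilizer cost); seed density (to weed cover via seed density → planting date → hail damage → weed cover; to fertilizer cost via seed density → soil nitrogen → fertilizer cost); tillage intensity (to weed cover via tillage intensity → hail damage → weed cover; to fertilizer cost via tillage intensity → soil nitrogen → fertilizer cost).
Every other variable lacks a causal path to at least one of weed cover and fertilizer cost.

4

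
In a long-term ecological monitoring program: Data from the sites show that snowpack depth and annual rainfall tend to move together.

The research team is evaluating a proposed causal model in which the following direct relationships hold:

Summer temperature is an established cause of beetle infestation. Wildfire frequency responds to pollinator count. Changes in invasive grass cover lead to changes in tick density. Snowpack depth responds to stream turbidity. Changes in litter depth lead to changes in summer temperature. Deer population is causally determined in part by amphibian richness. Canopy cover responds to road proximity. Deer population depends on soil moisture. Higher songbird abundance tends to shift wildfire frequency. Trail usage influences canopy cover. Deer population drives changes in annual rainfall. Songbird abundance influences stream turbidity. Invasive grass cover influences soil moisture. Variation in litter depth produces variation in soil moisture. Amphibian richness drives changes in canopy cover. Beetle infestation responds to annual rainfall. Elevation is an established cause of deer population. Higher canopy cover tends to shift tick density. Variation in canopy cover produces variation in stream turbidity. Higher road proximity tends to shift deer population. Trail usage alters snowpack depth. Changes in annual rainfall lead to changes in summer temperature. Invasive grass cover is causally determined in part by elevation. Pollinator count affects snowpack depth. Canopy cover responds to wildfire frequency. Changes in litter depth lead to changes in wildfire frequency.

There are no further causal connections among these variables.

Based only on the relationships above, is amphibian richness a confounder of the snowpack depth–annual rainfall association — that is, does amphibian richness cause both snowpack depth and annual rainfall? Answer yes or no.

Amphibian richness has a causal path to snowpack depth (amphibian richness → canopy cover → stream turbidity → snowpack depth) and to annual rainfall (amphibian richness → deer population → annual rainfall), so it is a common cause of both — a confounder.

yes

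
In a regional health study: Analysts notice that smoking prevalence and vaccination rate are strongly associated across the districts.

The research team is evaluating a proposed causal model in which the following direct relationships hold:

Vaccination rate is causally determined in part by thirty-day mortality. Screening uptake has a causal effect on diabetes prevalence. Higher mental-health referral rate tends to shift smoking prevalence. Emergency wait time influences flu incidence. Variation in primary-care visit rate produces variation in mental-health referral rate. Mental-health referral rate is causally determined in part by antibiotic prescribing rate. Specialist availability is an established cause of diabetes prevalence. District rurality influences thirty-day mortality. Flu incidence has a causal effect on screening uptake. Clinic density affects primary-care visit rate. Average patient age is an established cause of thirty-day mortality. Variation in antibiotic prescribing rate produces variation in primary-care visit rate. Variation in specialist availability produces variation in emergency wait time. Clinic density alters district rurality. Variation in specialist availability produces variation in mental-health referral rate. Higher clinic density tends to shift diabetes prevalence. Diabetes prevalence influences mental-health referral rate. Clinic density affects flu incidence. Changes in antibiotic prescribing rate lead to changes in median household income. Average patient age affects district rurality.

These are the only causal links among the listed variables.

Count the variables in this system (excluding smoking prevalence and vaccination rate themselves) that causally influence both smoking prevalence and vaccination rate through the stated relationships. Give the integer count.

The common causes are: clinic density (to smoking prevalence via clinic density → diabetes prevalence → mental-health referral rate → smoking prevalence; to vaccination rate via clinic density → district rurality → thirty-day mortality → vaccination rate).
Every other variable lacks a causal path to at least one of smoking prevalence and vaccination rate.

1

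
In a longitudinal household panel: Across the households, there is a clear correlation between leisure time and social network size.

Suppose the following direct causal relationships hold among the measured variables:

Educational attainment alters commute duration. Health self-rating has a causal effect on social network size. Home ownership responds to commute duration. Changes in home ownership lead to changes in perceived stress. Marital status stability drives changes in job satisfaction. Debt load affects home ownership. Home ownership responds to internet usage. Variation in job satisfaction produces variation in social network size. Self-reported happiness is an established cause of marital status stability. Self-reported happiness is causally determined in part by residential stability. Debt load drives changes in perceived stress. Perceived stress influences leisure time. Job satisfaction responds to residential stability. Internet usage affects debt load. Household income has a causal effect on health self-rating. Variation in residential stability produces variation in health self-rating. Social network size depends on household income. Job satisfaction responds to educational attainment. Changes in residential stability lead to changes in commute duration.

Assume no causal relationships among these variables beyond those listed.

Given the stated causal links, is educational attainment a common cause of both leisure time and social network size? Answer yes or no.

Educational attainment has a causal path to leisure time (educational attainment → commute duration → home ownership → perceived stress → leisure time) and to social network size (educational attainment → job satisfaction → social network size), so it is a common cause of both — a confounder.

yes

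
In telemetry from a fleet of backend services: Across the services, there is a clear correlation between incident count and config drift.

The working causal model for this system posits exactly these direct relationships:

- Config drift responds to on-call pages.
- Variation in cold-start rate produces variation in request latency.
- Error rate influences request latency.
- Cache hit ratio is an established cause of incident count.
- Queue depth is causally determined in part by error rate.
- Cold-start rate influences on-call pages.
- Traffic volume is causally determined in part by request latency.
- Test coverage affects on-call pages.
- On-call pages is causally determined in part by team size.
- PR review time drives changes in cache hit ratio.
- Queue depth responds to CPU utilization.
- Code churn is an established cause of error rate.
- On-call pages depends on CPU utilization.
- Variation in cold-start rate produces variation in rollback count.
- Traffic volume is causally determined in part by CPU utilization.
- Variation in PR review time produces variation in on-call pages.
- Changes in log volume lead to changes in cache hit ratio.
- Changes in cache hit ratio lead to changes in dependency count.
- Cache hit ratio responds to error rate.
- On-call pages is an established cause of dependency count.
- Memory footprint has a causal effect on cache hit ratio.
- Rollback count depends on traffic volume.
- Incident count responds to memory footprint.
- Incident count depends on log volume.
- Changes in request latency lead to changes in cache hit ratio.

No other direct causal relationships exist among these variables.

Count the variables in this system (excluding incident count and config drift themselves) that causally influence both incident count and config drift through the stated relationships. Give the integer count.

2

The common causes are: PR review time (to incident count via PR review time → cache hit ratio → incident count; to config drift via PR review time → on-call pages → config drift); cold-start rate (to incident count via cold-start rate → request latency → cache hit ratio → incident count; to config drift via cold-start rate → on-call pages → config drift).
Every other variable lacks a causal path to at least one of incident count and config drift.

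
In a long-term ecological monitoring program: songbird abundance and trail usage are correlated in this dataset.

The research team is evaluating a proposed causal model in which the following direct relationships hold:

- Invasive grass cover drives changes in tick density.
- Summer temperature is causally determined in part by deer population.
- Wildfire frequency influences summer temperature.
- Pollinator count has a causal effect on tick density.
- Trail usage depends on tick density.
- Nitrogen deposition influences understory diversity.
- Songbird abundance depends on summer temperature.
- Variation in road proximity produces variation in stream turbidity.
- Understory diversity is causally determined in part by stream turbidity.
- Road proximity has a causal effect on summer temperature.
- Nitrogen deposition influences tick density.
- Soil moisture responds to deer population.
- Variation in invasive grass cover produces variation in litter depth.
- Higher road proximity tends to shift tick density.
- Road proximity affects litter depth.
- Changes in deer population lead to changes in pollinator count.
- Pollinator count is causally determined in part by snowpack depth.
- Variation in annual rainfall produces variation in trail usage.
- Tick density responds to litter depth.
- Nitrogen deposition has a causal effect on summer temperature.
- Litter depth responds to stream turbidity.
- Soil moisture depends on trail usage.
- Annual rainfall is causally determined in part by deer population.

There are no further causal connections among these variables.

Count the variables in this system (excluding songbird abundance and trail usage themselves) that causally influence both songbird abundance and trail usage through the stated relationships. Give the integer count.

The common causes are: deer population (to songbird abundance via deer population → summer temperature → songbird abundance; to trail usage via deer population → annual rainfall → trail usage); nitrogen deposition (to songbird abundance via nitrogen deposition → summer temperature → songbird abundance; to trail usage via nitrogen deposition → tick density → trail usage); road proximity (to songbird abundance via road proximity → summer temperature → songbird abundance; to trail usage via road proximity → tick density → trail usage).
Every other variable lacks a causal path to at least one of songbird abundance and trail usage.

3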